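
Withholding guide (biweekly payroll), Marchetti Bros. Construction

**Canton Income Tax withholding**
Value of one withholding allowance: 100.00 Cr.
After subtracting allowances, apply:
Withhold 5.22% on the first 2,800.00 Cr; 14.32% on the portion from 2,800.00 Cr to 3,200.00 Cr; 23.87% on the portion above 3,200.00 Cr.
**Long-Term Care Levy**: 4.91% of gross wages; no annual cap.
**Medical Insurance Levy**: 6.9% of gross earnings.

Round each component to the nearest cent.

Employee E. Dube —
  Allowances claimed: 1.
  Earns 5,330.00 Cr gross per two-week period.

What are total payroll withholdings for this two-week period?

1,317.47 Cr

Canton Income Tax: taxable = 5,330.00 Cr − 1×100.00 Cr = 5,230.00 Cr
  203.44 Cr + 23.87% × (5,230.00 Cr − 3,200.00 Cr) = 203.44 Cr + 23.87% × 2,030.00 Cr = 688.00 Cr
Long-Term Care Levy: 4.91% × 5,330.00 Cr = 261.70 Cr
Medical Insurance Levy: 6.9% × 5,330.00 Cr = 367.77 Cr
Total: 688.00 Cr + 261.70 Cr + 367.77 Cr = 1,317.47 Cr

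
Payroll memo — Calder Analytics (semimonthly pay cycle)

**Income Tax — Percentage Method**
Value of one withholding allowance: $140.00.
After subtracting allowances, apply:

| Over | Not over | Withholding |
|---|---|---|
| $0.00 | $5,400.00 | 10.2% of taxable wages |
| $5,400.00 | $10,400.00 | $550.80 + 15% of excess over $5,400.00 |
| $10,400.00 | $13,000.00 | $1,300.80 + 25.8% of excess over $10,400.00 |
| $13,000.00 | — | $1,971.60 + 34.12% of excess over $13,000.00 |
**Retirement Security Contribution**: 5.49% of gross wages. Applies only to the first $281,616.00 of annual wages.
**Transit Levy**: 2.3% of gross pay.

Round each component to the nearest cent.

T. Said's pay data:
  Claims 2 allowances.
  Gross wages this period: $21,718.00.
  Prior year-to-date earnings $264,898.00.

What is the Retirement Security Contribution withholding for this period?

Retirement Security Contribution: cap $281,616.00 − YTD $264,898.00 = $16,718.00 subject; 5.49% × $16,718.00 = $917.82

$917.82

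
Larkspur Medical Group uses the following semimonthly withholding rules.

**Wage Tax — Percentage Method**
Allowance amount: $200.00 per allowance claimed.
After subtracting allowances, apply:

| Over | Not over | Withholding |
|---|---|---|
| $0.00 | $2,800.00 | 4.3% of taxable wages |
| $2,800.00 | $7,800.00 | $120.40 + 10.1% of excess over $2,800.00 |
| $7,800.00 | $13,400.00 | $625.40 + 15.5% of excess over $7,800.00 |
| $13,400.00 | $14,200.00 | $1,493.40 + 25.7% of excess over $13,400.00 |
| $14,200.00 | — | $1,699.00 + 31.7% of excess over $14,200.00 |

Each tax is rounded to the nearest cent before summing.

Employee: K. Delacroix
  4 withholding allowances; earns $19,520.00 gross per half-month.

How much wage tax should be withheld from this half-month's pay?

$3,131.84

Wage Tax: taxable = $19,520.00 − 4×$200.00 = $18,720.00
  $1,699.00 + 31.7% × ($18,720.00 − $14,200.00) = $1,699.00 + 31.7% × $4,520.00 = $3,131.84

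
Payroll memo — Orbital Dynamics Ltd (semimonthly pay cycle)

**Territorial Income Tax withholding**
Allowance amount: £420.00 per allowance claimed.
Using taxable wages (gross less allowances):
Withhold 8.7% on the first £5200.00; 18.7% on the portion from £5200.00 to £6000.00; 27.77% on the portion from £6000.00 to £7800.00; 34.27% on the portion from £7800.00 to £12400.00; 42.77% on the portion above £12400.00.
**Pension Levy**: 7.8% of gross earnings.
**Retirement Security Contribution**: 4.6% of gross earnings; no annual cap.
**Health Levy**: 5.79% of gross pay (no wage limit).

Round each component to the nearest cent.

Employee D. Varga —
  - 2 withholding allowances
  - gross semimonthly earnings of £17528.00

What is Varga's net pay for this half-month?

Territorial Income Tax: taxable = £17528.00 − 2×£420.00 = £16688.00
  £2678.28 + 42.77% × (£16688.00 − £12400.00) = £2678.28 + 42.77% × £4288.00 = £4512.26
Pension Levy: 7.8% × £17528.00 = £1367.18
Retirement Security Contribution: 4.6% × £17528.00 = £806.29
Health Levy: 5.79% × £17528.00 = £1014.87
Total withheld: £4512.26 + £1367.18 + £806.29 + £1014.87 = £7700.60
Net pay: £17528.00 − £7700.60 = £9827.40

£9827.40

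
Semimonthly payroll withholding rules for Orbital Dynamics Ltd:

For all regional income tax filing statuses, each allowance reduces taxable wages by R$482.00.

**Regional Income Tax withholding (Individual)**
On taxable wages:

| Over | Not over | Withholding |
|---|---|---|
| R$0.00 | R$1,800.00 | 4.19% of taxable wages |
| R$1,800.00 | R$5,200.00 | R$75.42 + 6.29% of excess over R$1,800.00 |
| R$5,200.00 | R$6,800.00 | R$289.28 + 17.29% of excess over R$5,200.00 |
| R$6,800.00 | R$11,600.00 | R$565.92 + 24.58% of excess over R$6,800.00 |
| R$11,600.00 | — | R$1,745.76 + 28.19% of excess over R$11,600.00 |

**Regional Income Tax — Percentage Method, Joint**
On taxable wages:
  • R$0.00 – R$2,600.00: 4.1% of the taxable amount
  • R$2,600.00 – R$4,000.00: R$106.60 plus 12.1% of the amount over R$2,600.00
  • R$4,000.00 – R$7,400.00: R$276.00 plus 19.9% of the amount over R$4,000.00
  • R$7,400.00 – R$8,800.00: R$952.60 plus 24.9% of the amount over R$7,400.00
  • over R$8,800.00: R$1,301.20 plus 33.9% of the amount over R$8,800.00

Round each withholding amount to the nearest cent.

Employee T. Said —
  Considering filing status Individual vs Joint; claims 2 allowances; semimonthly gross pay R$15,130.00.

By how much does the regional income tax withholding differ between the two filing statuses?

Regional Income Tax (Individual): taxable = R$15,130.00 − 2×R$482.00 = R$14,166.00
  R$1,745.76 + 28.19% × (R$14,166.00 − R$11,600.00) = R$1,745.76 + 28.19% × R$2,566.00 = R$2,469.12
Regional Income Tax (Joint): taxable = R$15,130.00 − 2×R$482.00 = R$14,166.00
  R$1,301.20 + 33.9% × (R$14,166.00 − R$8,800.00) = R$1,301.20 + 33.9% × R$5,366.00 = R$3,120.27
Difference: |R$2,469.12 − R$3,120.27| = R$651.15 (higher under Joint)

R$651.15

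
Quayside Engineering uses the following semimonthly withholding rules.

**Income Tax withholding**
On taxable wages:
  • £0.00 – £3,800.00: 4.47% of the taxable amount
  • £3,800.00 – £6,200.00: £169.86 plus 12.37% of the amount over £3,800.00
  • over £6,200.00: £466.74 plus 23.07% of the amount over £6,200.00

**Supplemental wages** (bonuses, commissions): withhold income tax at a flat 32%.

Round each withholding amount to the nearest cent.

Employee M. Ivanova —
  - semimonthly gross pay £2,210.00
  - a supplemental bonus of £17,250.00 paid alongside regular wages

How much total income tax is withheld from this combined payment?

£5,618.79

Income Tax: taxable = £2,210.00
  4.47% × £2,210.00 = £98.79
Supplemental (32% flat on bonus): 32% × £17,250.00 = £5,520.00
Total income tax: £98.79 + £5,520.00 = £5,618.79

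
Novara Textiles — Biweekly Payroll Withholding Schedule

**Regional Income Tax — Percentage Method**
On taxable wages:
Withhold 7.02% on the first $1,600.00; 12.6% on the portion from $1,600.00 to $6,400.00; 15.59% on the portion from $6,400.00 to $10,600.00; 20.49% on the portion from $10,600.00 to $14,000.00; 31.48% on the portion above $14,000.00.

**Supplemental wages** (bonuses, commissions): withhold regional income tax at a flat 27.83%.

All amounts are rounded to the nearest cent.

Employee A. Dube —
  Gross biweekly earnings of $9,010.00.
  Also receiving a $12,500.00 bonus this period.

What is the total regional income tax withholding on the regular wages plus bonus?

Regional Income Tax: taxable = $9,010.00
  $717.12 + 15.59% × ($9,010.00 − $6,400.00) = $717.12 + 15.59% × $2,610.00 = $1,124.02
Supplemental (27.83% flat on bonus): 27.83% × $12,500.00 = $3,478.75
Total regional income tax: $1,124.02 + $3,478.75 = $4,602.77

$4,602.77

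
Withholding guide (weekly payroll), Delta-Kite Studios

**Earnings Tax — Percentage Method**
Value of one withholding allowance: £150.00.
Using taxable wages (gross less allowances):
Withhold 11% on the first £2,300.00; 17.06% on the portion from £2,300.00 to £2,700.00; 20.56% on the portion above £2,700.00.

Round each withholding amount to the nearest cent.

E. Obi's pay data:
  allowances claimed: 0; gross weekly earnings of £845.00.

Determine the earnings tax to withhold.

Earnings Tax: taxable = £845.00
  11% × £845.00 = £92.95

£92.95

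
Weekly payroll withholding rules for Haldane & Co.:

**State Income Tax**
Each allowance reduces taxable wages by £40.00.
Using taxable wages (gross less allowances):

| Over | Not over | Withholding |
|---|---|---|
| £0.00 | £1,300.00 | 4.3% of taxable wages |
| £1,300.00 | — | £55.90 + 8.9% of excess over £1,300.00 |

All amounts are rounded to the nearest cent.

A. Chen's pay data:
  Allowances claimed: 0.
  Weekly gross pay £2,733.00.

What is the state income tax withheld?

State Income Tax: taxable = £2,733.00
  £55.90 + 8.9% × (£2,733.00 − £1,300.00) = £55.90 + 8.9% × £1,433.00 = £183.44

£183.44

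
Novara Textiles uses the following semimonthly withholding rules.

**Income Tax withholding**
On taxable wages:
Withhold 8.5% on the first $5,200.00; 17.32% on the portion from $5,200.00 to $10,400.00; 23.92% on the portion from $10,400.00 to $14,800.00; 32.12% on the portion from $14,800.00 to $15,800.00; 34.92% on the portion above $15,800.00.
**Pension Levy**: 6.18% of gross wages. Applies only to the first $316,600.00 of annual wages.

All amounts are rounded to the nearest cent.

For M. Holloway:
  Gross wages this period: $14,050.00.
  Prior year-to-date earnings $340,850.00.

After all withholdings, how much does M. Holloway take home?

$11,834.28

Income Tax: taxable = $14,050.00
  $1,342.64 + 23.92% × ($14,050.00 − $10,400.00) = $1,342.64 + 23.92% × $3,650.00 = $2,215.72
Pension Levy: YTD $340,850.00 ≥ cap $316,600.00 → $0.00
Total withheld: $2,215.72 + $0.00 = $2,215.72
Net pay: $14,050.00 − $2,215.72 = $11,834.28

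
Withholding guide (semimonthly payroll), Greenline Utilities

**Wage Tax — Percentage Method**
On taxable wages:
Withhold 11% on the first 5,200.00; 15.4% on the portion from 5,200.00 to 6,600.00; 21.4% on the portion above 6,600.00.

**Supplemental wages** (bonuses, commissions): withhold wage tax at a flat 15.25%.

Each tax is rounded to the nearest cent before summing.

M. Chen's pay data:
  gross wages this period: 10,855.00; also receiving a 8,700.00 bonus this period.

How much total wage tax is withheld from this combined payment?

Wage Tax: taxable = 10,855.00
  787.60 + 21.4% × (10,855.00 − 6,600.00) = 787.60 + 21.4% × 4,255.00 = 1,698.17
Supplemental (15.25% flat on bonus): 15.25% × 8,700.00 = 1,326.75
Total wage tax: 1,698.17 + 1,326.75 = 3,024.92

3,024.92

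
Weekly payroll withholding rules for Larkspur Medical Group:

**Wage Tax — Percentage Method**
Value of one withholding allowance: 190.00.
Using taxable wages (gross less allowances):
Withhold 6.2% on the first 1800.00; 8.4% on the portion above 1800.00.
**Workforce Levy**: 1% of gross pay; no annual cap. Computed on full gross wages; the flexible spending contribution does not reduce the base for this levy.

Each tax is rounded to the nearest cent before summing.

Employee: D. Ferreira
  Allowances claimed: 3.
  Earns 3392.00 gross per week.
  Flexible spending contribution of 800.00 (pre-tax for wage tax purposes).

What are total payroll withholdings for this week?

Wage Tax: taxable = 3392.00 − 800.00 − 3×190.00 = 2022.00
  111.60 + 8.4% × (2022.00 − 1800.00) = 111.60 + 8.4% × 222.00 = 130.25
Workforce Levy: 1% × 3392.00 = 33.92
Total: 130.25 + 33.92 = 164.17

164.17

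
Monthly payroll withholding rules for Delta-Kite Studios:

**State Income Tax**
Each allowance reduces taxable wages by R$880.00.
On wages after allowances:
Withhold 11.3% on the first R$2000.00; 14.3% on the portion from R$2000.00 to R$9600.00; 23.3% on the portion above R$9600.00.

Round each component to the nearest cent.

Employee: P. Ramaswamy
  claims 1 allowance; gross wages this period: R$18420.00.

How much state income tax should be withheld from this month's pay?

R$3162.82

State Income Tax: taxable = R$18420.00 − 1×R$880.00 = R$17540.00
  R$1312.80 + 23.3% × (R$17540.00 − R$9600.00) = R$1312.80 + 23.3% × R$7940.00 = R$3162.82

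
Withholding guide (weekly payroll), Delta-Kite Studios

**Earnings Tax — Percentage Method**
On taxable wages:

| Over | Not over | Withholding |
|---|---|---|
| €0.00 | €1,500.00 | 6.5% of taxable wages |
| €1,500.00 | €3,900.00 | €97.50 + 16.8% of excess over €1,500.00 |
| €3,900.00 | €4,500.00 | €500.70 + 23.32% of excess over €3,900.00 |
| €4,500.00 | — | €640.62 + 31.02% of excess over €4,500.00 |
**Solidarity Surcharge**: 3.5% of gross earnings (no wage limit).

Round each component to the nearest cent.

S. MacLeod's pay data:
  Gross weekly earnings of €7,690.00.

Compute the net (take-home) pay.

Earnings Tax: taxable = €7,690.00
  €640.62 + 31.02% × (€7,690.00 − €4,500.00) = €640.62 + 31.02% × €3,190.00 = €1,630.16
Solidarity Surcharge: 3.5% × €7,690.00 = €269.15
Total withheld: €1,630.16 + €269.15 = €1,899.31
Net pay: €7,690.00 − €1,899.31 = €5,790.69

€5,790.69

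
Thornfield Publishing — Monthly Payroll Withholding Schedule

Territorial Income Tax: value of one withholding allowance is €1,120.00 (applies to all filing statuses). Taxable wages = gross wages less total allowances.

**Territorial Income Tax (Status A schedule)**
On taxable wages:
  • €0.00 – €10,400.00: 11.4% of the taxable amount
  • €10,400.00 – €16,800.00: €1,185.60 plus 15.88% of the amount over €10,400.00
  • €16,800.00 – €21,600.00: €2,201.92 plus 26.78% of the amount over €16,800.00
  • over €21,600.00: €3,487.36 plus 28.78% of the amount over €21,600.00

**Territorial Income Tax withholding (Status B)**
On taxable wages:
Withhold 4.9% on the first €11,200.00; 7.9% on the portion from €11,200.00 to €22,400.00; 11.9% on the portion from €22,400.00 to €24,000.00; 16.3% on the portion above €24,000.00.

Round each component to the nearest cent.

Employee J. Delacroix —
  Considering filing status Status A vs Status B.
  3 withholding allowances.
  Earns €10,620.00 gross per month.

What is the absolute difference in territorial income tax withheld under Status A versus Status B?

Territorial Income Tax (Status A): taxable = €10,620.00 − 3×€1,120.00 = €7,260.00
  11.4% × €7,260.00 = €827.64
Territorial Income Tax (Status B): taxable = €10,620.00 − 3×€1,120.00 = €7,260.00
  4.9% × €7,260.00 = €355.74
Difference: |€827.64 − €355.74| = €471.90 (higher under Status A)

€471.90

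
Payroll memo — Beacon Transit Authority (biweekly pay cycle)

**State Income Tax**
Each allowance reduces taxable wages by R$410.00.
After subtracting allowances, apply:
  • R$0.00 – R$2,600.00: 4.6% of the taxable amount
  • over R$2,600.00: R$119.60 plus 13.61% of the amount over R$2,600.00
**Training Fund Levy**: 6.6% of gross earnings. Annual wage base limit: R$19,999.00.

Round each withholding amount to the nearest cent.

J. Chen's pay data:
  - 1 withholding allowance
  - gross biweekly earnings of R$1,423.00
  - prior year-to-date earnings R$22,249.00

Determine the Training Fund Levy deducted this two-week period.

Training Fund Levy: YTD R$22,249.00 ≥ cap R$19,999.00 → R$0.00

R$0.00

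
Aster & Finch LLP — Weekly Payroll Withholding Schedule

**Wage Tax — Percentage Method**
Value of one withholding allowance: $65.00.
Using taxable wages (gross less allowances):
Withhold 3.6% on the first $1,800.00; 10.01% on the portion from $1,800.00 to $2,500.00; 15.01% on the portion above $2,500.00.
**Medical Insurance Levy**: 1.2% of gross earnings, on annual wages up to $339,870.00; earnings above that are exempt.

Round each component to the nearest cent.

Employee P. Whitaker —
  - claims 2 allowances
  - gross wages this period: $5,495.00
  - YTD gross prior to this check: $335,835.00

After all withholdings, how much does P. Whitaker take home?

$4,881.67

Wage Tax: taxable = $5,495.00 − 2×$65.00 = $5,365.00
  $134.87 + 15.01% × ($5,365.00 − $2,500.00) = $134.87 + 15.01% × $2,865.00 = $564.91
Medical Insurance Levy: cap $339,870.00 − YTD $335,835.00 = $4,035.00 subject; 1.2% × $4,035.00 = $48.42
Total withheld: $564.91 + $48.42 = $613.33
Net pay: $5,495.00 − $613.33 = $4,881.67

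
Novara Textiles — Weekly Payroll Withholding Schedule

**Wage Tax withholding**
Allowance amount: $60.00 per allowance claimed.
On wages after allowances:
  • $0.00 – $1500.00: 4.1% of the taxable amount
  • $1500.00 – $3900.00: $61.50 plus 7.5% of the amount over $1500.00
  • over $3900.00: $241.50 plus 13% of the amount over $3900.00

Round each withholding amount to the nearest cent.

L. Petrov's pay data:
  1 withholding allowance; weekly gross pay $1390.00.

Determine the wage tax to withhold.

$54.53

Wage Tax: taxable = $1390.00 − 1×$60.00 = $1330.00
  4.1% × $1330.00 = $54.53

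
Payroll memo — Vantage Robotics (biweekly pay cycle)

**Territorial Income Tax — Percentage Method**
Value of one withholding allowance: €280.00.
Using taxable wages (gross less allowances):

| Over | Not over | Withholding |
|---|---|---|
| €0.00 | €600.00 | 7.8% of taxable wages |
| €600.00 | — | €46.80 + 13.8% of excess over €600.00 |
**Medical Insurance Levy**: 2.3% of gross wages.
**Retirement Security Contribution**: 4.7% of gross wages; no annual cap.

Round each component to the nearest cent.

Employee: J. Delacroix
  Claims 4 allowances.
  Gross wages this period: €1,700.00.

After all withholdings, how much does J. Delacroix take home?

€1,535.76

Territorial Income Tax: taxable = €1,700.00 − 4×€280.00 = €580.00
  7.8% × €580.00 = €45.24
Medical Insurance Levy: 2.3% × €1,700.00 = €39.10
Retirement Security Contribution: 4.7% × €1,700.00 = €79.90
Total withheld: €45.24 + €39.10 + €79.90 = €164.24
Net pay: €1,700.00 − €164.24 = €1,535.76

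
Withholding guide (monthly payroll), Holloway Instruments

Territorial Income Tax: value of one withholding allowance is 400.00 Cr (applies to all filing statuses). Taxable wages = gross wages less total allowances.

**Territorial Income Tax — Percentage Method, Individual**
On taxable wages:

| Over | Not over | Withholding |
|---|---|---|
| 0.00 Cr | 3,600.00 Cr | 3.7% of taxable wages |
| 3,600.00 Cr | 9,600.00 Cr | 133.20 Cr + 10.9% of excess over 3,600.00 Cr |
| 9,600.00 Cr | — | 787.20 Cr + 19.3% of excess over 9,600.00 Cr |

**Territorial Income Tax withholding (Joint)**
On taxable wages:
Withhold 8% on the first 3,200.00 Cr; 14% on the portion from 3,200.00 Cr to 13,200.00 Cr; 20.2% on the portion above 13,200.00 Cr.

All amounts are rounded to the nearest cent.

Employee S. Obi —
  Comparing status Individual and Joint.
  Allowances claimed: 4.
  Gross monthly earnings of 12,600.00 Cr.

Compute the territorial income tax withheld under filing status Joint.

1,348.00 Cr

Territorial Income Tax (Joint): taxable = 12,600.00 Cr − 4×400.00 Cr = 11,000.00 Cr
  256.00 Cr + 14% × (11,000.00 Cr − 3,200.00 Cr) = 256.00 Cr + 14% × 7,800.00 Cr = 1,348.00 Cr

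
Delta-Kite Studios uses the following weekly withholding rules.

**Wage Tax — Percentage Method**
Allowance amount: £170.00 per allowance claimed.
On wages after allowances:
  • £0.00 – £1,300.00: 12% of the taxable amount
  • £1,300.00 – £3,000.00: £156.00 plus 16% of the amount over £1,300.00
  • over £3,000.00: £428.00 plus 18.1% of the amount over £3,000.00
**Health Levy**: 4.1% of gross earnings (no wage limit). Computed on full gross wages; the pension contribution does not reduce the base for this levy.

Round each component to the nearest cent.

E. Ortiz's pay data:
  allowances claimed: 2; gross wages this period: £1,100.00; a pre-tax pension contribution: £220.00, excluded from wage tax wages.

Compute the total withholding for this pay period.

Wage Tax: taxable = £1,100.00 − £220.00 − 2×£170.00 = £540.00
  12% × £540.00 = £64.80
Health Levy: 4.1% × £1,100.00 = £45.10
Total: £64.80 + £45.10 = £109.90

£109.90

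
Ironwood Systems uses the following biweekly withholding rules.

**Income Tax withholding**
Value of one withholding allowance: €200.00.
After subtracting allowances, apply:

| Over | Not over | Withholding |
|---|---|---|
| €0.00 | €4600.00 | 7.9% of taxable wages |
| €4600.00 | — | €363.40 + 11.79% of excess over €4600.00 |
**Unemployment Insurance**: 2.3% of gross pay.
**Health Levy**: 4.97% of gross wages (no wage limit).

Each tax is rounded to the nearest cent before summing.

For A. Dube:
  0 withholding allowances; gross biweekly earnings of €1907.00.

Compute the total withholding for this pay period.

Income Tax: taxable = €1907.00
  7.9% × €1907.00 = €150.65
Unemployment Insurance: 2.3% × €1907.00 = €43.86
Health Levy: 4.97% × €1907.00 = €94.78
Total: €150.65 + €43.86 + €94.78 = €289.29

€289.29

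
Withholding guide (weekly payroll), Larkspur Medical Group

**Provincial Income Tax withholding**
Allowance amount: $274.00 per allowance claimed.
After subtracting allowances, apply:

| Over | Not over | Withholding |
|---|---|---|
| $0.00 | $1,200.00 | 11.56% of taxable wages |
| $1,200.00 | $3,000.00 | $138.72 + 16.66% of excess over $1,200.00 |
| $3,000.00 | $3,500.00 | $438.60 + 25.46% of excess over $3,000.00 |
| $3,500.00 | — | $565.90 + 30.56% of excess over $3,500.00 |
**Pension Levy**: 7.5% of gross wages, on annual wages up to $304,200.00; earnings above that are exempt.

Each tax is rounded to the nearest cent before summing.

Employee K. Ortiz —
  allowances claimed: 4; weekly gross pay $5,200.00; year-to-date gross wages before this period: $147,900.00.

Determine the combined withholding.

Provincial Income Tax: taxable = $5,200.00 − 4×$274.00 = $4,104.00
  $565.90 + 30.56% × ($4,104.00 − $3,500.00) = $565.90 + 30.56% × $604.00 = $750.48
Pension Levy: 7.5% × $5,200.00 = $390.00
Total: $750.48 + $390.00 = $1,140.48

$1,140.48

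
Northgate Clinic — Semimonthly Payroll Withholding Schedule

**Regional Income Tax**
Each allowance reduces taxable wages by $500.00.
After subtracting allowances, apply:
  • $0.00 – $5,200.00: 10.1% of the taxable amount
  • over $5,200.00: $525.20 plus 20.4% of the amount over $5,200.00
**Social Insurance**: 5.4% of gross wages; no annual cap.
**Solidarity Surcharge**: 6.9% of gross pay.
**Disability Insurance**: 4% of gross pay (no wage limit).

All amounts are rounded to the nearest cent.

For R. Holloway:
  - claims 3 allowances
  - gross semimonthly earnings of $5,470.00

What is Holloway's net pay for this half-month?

Regional Income Tax: taxable = $5,470.00 − 3×$500.00 = $3,970.00
  10.1% × $3,970.00 = $400.97
Social Insurance: 5.4% × $5,470.00 = $295.38
Solidarity Surcharge: 6.9% × $5,470.00 = $377.43
Disability Insurance: 4% × $5,470.00 = $218.80
Total withheld: $400.97 + $295.38 + $377.43 + $218.80 = $1,292.58
Net pay: $5,470.00 − $1,292.58 = $4,177.42

$4,177.42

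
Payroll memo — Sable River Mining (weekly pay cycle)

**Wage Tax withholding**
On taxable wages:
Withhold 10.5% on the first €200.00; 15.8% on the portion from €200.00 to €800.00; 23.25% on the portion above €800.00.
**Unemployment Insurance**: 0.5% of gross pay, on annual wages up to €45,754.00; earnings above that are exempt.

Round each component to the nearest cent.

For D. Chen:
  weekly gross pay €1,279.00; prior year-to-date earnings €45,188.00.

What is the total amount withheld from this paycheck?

Wage Tax: taxable = €1,279.00
  €115.80 + 23.25% × (€1,279.00 − €800.00) = €115.80 + 23.25% × €479.00 = €227.17
Unemployment Insurance: cap €45,754.00 − YTD €45,188.00 = €566.00 subject; 0.5% × €566.00 = €2.83
Total: €227.17 + €2.83 = €230.00

€230.00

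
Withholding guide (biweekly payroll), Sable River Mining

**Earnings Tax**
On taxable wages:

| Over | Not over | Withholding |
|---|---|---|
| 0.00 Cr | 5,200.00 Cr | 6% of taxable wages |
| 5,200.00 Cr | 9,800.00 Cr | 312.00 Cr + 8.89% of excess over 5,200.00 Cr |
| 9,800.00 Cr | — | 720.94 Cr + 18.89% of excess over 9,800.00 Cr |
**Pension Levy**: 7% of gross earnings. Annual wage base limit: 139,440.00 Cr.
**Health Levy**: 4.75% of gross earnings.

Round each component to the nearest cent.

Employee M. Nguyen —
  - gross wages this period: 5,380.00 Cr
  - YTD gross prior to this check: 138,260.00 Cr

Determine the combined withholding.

Earnings Tax: taxable = 5,380.00 Cr
  312.00 Cr + 8.89% × (5,380.00 Cr − 5,200.00 Cr) = 312.00 Cr + 8.89% × 180.00 Cr = 328.00 Cr
Pension Levy: cap 139,440.00 Cr − YTD 138,260.00 Cr = 1,180.00 Cr subject; 7% × 1,180.00 Cr = 82.60 Cr
Health Levy: 4.75% × 5,380.00 Cr = 255.55 Cr
Total: 328.00 Cr + 82.60 Cr + 255.55 Cr = 666.15 Cr

666.15 Cr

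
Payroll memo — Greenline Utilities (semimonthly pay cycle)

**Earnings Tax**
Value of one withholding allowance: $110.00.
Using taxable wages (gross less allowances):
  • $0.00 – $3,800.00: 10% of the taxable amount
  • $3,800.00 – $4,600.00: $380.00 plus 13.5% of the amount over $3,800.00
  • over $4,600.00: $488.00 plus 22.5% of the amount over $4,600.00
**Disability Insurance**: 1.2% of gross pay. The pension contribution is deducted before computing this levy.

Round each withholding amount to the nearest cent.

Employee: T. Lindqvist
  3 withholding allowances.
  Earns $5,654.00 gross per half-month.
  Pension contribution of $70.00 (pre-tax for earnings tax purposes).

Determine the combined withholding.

$702.16

Earnings Tax: taxable = $5,654.00 − $70.00 − 3×$110.00 = $5,254.00
  $488.00 + 22.5% × ($5,254.00 − $4,600.00) = $488.00 + 22.5% × $654.00 = $635.15
Disability Insurance: 1.2% × $5,584.00 = $67.01
Total: $635.15 + $67.01 = $702.16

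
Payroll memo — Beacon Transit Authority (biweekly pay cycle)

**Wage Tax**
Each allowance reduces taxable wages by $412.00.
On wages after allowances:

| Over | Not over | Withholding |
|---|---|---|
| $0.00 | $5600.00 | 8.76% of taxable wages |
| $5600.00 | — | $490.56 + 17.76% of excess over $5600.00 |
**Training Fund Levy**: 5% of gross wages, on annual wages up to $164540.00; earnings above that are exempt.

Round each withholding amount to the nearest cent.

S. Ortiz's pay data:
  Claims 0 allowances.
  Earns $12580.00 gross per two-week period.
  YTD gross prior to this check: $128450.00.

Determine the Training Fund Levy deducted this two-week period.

$629.00

Training Fund Levy: 5% × $12580.00 = $629.00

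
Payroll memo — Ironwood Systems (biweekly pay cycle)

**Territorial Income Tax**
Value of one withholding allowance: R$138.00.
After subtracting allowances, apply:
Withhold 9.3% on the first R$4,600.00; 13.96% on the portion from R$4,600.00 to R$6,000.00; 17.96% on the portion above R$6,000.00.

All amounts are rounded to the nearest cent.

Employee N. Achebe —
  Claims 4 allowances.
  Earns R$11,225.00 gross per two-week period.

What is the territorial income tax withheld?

Territorial Income Tax: taxable = R$11,225.00 − 4×R$138.00 = R$10,673.00
  R$623.24 + 17.96% × (R$10,673.00 − R$6,000.00) = R$623.24 + 17.96% × R$4,673.00 = R$1,462.51

R$1,462.51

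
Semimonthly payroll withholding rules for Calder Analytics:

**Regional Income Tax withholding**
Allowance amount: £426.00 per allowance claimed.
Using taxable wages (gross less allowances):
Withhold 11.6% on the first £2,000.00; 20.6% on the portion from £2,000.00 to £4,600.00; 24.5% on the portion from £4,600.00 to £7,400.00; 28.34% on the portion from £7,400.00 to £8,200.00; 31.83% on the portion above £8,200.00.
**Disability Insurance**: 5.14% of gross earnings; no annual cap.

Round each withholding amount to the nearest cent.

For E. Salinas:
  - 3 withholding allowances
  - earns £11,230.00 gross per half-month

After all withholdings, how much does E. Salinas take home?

Regional Income Tax: taxable = £11,230.00 − 3×£426.00 = £9,952.00
  £1,680.32 + 31.83% × (£9,952.00 − £8,200.00) = £1,680.32 + 31.83% × £1,752.00 = £2,237.98
Disability Insurance: 5.14% × £11,230.00 = £577.22
Total withheld: £2,237.98 + £577.22 = £2,815.20
Net pay: £11,230.00 − £2,815.20 = £8,414.80

£8,414.80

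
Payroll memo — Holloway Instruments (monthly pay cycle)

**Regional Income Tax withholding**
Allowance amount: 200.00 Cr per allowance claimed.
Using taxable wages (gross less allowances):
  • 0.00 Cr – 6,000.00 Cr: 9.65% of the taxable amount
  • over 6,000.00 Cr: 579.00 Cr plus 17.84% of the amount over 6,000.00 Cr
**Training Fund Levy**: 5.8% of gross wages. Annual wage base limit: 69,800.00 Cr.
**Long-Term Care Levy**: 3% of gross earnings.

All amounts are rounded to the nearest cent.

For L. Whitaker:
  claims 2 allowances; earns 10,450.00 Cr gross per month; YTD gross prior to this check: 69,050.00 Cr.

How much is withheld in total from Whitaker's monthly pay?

1,658.52 Cr

Regional Income Tax: taxable = 10,450.00 Cr − 2×200.00 Cr = 10,050.00 Cr
  579.00 Cr + 17.84% × (10,050.00 Cr − 6,000.00 Cr) = 579.00 Cr + 17.84% × 4,050.00 Cr = 1,301.52 Cr
Training Fund Levy: cap 69,800.00 Cr − YTD 69,050.00 Cr = 750.00 Cr subject; 5.8% × 750.00 Cr = 43.50 Cr
Long-Term Care Levy: 3% × 10,450.00 Cr = 313.50 Cr
Total: 1,301.52 Cr + 43.50 Cr + 313.50 Cr = 1,658.52 Cr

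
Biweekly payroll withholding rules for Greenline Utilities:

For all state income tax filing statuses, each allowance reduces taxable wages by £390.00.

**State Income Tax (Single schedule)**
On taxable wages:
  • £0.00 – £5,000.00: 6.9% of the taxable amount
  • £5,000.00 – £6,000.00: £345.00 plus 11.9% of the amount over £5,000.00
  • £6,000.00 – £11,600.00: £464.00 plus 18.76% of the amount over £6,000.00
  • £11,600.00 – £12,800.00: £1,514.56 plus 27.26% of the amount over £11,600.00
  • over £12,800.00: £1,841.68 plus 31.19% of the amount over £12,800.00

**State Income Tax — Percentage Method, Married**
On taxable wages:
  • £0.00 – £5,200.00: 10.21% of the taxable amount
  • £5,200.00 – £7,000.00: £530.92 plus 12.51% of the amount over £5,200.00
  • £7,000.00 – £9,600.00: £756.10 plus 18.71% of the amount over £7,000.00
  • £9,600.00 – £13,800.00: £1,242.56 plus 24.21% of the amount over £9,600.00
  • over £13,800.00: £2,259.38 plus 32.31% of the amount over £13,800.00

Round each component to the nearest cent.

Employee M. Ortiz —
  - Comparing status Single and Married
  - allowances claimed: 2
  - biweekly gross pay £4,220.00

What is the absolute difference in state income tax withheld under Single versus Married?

State Income Tax (Single): taxable = £4,220.00 − 2×£390.00 = £3,440.00
  6.9% × £3,440.00 = £237.36
State Income Tax (Married): taxable = £4,220.00 − 2×£390.00 = £3,440.00
  10.21% × £3,440.00 = £351.22
Difference: |£237.36 − £351.22| = £113.86 (higher under Married)

£113.86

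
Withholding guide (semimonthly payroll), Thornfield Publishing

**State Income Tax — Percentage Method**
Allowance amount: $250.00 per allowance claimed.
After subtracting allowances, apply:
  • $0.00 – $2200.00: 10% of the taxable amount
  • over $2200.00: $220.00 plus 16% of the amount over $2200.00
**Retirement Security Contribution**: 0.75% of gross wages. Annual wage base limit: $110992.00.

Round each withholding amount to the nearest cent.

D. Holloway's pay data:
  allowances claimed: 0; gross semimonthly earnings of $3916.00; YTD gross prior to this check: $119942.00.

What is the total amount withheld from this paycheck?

$494.56

State Income Tax: taxable = $3916.00
  $220.00 + 16% × ($3916.00 − $2200.00) = $220.00 + 16% × $1716.00 = $494.56
Retirement Security Contribution: YTD $119942.00 ≥ cap $110992.00 → $0.00
Total: $494.56 + $0.00 = $494.56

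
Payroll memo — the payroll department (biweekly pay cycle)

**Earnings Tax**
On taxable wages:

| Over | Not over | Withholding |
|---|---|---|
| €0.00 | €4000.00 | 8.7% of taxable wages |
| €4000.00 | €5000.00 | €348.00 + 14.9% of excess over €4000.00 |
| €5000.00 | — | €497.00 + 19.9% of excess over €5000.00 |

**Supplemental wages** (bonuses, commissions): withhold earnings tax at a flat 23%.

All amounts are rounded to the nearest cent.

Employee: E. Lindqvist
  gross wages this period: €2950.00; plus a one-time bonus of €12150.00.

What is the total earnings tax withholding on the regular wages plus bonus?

Earnings Tax: taxable = €2950.00
  8.7% × €2950.00 = €256.65
Supplemental (23% flat on bonus): 23% × €12150.00 = €2794.50
Total earnings tax: €256.65 + €2794.50 = €3051.15

€3051.15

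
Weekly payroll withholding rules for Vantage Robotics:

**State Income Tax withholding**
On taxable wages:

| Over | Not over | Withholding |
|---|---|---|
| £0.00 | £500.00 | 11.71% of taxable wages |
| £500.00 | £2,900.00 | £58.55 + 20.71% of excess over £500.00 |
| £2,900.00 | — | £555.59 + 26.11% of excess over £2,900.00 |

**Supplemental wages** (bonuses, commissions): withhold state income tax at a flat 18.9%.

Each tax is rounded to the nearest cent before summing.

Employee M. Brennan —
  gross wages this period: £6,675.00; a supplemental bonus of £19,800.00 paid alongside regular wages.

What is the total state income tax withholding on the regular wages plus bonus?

£5,283.44

State Income Tax: taxable = £6,675.00
  £555.59 + 26.11% × (£6,675.00 − £2,900.00) = £555.59 + 26.11% × £3,775.00 = £1,541.24
Supplemental (18.9% flat on bonus): 18.9% × £19,800.00 = £3,742.20
Total state income tax: £1,541.24 + £3,742.20 = £5,283.44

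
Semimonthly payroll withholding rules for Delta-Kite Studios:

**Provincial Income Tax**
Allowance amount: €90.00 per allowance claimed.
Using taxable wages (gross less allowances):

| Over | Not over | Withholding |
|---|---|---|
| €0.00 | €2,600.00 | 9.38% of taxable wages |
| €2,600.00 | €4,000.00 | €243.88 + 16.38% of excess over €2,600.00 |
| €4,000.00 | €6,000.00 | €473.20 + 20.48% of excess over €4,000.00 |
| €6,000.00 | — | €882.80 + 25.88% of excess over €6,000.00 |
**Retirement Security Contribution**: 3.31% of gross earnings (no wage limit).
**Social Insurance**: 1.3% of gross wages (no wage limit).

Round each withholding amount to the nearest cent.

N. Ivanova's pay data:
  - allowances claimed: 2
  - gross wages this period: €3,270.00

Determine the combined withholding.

€474.89

Provincial Income Tax: taxable = €3,270.00 − 2×€90.00 = €3,090.00
  €243.88 + 16.38% × (€3,090.00 − €2,600.00) = €243.88 + 16.38% × €490.00 = €324.14
Retirement Security Contribution: 3.31% × €3,270.00 = €108.24
Social Insurance: 1.3% × €3,270.00 = €42.51
Total: €324.14 + €108.24 + €42.51 = €474.89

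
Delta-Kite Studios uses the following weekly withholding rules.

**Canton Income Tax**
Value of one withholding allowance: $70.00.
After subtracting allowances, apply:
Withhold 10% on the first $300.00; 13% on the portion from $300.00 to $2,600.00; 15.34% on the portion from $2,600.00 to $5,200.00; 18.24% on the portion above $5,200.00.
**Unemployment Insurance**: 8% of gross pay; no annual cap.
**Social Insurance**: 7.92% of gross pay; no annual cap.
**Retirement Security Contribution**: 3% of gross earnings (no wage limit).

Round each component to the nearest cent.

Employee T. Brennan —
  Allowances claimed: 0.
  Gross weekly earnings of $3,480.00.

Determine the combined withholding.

Canton Income Tax: taxable = $3,480.00
  $329.00 + 15.34% × ($3,480.00 − $2,600.00) = $329.00 + 15.34% × $880.00 = $463.99
Unemployment Insurance: 8% × $3,480.00 = $278.40
Social Insurance: 7.92% × $3,480.00 = $275.62
Retirement Security Contribution: 3% × $3,480.00 = $104.40
Total: $463.99 + $278.40 + $275.62 + $104.40 = $1,122.41

$1,122.41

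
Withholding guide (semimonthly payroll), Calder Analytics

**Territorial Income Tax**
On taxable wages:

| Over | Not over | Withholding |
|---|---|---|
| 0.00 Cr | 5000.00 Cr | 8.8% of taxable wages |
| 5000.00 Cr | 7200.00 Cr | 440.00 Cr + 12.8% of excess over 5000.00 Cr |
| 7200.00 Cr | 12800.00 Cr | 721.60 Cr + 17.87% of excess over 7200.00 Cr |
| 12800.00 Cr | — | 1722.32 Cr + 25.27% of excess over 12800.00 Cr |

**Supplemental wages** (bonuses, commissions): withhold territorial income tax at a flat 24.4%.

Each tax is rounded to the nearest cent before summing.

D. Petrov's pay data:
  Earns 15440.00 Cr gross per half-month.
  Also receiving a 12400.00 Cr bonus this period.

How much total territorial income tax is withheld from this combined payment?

Territorial Income Tax: taxable = 15440.00 Cr
  1722.32 Cr + 25.27% × (15440.00 Cr − 12800.00 Cr) = 1722.32 Cr + 25.27% × 2640.00 Cr = 2389.45 Cr
Supplemental (24.4% flat on bonus): 24.4% × 12400.00 Cr = 3025.60 Cr
Total territorial income tax: 2389.45 Cr + 3025.60 Cr = 5415.05 Cr

5415.05 Cr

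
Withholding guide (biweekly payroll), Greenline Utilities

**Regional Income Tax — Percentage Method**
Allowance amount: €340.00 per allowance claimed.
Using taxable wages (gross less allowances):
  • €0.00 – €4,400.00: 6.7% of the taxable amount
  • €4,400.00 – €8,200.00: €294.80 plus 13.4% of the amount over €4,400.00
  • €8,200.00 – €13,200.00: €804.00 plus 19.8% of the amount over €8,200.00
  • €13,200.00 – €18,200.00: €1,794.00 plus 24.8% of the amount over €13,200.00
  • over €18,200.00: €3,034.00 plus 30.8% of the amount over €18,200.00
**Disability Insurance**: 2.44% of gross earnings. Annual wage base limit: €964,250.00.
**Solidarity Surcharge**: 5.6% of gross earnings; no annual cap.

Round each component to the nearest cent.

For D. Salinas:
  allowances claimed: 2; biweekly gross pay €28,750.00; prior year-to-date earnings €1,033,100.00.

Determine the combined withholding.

€7,683.96

Regional Income Tax: taxable = €28,750.00 − 2×€340.00 = €28,070.00
  €3,034.00 + 30.8% × (€28,070.00 − €18,200.00) = €3,034.00 + 30.8% × €9,870.00 = €6,073.96
Disability Insurance: YTD €1,033,100.00 ≥ cap €964,250.00 → €0.00
Solidarity Surcharge: 5.6% × €28,750.00 = €1,610.00
Total: €6,073.96 + €0.00 + €1,610.00 = €7,683.96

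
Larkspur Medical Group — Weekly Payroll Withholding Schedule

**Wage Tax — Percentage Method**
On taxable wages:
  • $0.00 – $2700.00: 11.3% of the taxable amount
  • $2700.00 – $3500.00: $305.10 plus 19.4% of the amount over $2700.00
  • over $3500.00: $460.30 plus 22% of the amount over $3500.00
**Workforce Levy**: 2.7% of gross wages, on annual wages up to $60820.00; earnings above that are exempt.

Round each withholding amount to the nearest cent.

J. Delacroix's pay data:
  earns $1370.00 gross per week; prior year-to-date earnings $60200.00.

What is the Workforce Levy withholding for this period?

$16.74

Workforce Levy: cap $60820.00 − YTD $60200.00 = $620.00 subject; 2.7% × $620.00 = $16.74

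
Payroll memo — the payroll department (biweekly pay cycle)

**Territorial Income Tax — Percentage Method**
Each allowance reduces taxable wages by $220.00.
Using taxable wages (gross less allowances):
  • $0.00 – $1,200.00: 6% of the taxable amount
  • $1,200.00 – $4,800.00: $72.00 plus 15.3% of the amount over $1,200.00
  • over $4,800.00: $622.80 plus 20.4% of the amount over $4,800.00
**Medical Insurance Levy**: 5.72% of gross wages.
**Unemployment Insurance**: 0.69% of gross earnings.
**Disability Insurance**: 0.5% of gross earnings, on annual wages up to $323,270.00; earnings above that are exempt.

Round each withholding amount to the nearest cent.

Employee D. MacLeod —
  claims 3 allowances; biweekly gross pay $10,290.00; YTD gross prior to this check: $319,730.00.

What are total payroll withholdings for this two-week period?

Territorial Income Tax: taxable = $10,290.00 − 3×$220.00 = $9,630.00
  $622.80 + 20.4% × ($9,630.00 − $4,800.00) = $622.80 + 20.4% × $4,830.00 = $1,608.12
Medical Insurance Levy: 5.72% × $10,290.00 = $588.59
Unemployment Insurance: 0.69% × $10,290.00 = $71.00
Disability Insurance: cap $323,270.00 − YTD $319,730.00 = $3,540.00 subject; 0.5% × $3,540.00 = $17.70
Total: $1,608.12 + $588.59 + $71.00 + $17.70 = $2,285.41

$2,285.41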